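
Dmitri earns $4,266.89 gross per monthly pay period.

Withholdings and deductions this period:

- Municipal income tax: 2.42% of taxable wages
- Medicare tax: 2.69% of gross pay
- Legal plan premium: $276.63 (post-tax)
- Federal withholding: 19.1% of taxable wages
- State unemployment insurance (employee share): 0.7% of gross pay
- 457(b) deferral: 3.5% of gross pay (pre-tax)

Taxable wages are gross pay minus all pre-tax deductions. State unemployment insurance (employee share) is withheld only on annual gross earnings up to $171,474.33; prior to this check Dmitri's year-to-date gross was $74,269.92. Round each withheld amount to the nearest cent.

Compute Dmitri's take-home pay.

$2,810.18

457(b) deferral: $4,266.89 × 0.035 = $149.34
Taxable wages = $4,266.89 − $149.34 = $4,117.55
Federal withholding: $4,117.55 × 0.191 = $786.45
Municipal income tax: $4,117.55 × 0.0242 = $99.64
Medicare tax: $4,266.89 × 0.0269 = $114.78
State unemployment insurance (employee share): cap not yet reached, full $4,266.89 is subject → $4,266.89 × 0.007 = $29.87
Legal plan premium: $276.63
Total deductions = $149.34 + $786.45 + $99.64 + $114.78 + $29.87 + $276.63 = $1,456.71
Net pay = $4,266.89 − $1,456.71 = $2,810.18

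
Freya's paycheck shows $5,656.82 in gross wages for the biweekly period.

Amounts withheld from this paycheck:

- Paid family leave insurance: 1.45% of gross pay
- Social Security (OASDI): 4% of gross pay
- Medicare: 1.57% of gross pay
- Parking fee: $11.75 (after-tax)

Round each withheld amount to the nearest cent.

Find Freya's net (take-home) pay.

$5,247.97

Social Security (OASDI): $5,656.82 × 0.04 = $226.27
Paid family leave insurance: $5,656.82 × 0.0145 = $82.02
Medicare: $5,656.82 × 0.0157 = $88.81
Parking fee: $11.75
Total deductions = $226.27 + $82.02 + $88.81 + $11.75 = $408.85
Net pay = $5,656.82 − $408.85 = $5,247.97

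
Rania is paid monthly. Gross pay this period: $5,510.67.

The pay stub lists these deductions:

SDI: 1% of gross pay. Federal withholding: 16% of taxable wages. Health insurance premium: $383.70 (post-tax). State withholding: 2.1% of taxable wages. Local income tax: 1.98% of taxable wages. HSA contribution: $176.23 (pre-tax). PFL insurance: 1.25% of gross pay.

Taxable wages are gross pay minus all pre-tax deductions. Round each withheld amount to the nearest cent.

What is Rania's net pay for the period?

HSA contribution: $176.23
Taxable wages = $5,510.67 − $176.23 = $5,334.44
Federal withholding: $5,334.44 × 0.16 = $853.51
Local income tax: $5,334.44 × 0.0198 = $105.62
State withholding: $5,334.44 × 0.021 = $112.02
PFL insurance: $5,510.67 × 0.0125 = $68.88
SDI: $5,510.67 × 0.01 = $55.11
Health insurance premium: $383.70
Total deductions = $176.23 + $853.51 + $105.62 + $112.02 + $68.88 + $55.11 + $383.70 = $1,755.07
Net pay = $5,510.67 − $1,755.07 = $3,755.60

$3,755.60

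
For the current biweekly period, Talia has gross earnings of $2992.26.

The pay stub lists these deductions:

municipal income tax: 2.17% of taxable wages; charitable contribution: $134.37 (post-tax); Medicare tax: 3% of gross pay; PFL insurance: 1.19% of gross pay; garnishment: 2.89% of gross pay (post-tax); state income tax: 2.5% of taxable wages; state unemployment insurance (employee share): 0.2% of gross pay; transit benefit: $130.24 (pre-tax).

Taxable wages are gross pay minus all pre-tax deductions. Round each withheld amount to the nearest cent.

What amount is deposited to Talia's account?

Transit benefit: $130.24
Taxable wages = $2992.26 − $130.24 = $2862.02
Municipal income tax: $2862.02 × 0.0217 = $62.11
State income tax: $2862.02 × 0.025 = $71.55
PFL insurance: $2992.26 × 0.0119 = $35.61
Medicare tax: $2992.26 × 0.03 = $89.77
State unemployment insurance (employee share): $2992.26 × 0.002 = $5.98
Charitable contribution: $134.37
Garnishment: $2992.26 × 0.0289 = $86.48
Total deductions = $130.24 + $62.11 + $71.55 + $35.61 + $89.77 + $5.98 + $134.37 + $86.48 = $616.11
Net pay = $2992.26 − $616.11 = $2376.15

$2376.15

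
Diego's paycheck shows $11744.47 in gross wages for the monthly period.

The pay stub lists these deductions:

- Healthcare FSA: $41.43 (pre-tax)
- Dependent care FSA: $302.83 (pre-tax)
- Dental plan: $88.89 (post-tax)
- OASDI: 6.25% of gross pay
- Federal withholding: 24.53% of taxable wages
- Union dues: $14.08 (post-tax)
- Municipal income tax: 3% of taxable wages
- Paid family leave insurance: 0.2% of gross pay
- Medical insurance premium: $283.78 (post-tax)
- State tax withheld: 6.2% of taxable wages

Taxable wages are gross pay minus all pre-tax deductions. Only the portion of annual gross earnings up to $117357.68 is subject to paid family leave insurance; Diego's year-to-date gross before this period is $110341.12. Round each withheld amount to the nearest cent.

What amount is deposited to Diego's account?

$6420.11

Dependent care FSA: $302.83
Healthcare FSA: $41.43
Pre-tax total = $302.83 + $41.43 = $344.26
Taxable wages = $11744.47 − $344.26 = $11400.21
Federal withholding: $11400.21 × 0.2453 = $2796.47
State tax withheld: $11400.21 × 0.062 = $706.81
Municipal income tax: $11400.21 × 0.03 = $342.01
OASDI: $11744.47 × 0.0625 = $734.03
Paid family leave insurance: only $117357.68 − $110341.12 = $7016.56 of this check is subject → $7016.56 × 0.002 = $14.03
Medical insurance premium: $283.78
Union dues: $14.08
Dental plan: $88.89
Total deductions = $302.83 + $41.43 + $2796.47 + $706.81 + $342.01 + $734.03 + $14.03 + $283.78 + $14.08 + $88.89 = $5324.36
Net pay = $11744.47 − $5324.36 = $6420.11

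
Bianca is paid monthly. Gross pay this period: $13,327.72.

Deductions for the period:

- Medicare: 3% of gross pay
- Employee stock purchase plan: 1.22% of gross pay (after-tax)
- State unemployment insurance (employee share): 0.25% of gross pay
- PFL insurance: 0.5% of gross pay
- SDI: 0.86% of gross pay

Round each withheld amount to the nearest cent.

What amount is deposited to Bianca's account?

$12,550.71

PFL insurance: $13,327.72 × 0.005 = $66.64
Medicare: $13,327.72 × 0.03 = $399.83
SDI: $13,327.72 × 0.0086 = $114.62
State unemployment insurance (employee share): $13,327.72 × 0.0025 = $33.32
Employee stock purchase plan: $13,327.72 × 0.0122 = $162.60
Total deductions = $66.64 + $399.83 + $114.62 + $33.32 + $162.60 = $777.01
Net pay = $13,327.72 − $777.01 = $12,550.71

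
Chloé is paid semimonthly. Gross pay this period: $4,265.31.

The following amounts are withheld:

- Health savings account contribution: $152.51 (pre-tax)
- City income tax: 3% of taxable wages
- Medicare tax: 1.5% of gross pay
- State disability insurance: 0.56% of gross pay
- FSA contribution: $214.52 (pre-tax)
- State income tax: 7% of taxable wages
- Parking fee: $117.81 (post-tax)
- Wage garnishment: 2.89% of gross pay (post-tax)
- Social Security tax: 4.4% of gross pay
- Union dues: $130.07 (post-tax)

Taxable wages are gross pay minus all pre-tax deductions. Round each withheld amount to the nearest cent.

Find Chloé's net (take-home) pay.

$2,861.76

FSA contribution: $214.52
Health savings account contribution: $152.51
Pre-tax total = $214.52 + $152.51 = $367.03
Taxable wages = $4,265.31 − $367.03 = $3,898.28
State income tax: $3,898.28 × 0.07 = $272.88
City income tax: $3,898.28 × 0.03 = $116.95
State disability insurance: $4,265.31 × 0.0056 = $23.89
Medicare tax: $4,265.31 × 0.015 = $63.98
Social Security tax: $4,265.31 × 0.044 = $187.67
Parking fee: $117.81
Union dues: $130.07
Wage garnishment: $4,265.31 × 0.0289 = $123.27
Total deductions = $214.52 + $152.51 + $272.88 + $116.95 + $23.89 + $63.98 + $187.67 + $117.81 + $130.07 + $123.27 = $1,403.55
Net pay = $4,265.31 − $1,403.55 = $2,861.76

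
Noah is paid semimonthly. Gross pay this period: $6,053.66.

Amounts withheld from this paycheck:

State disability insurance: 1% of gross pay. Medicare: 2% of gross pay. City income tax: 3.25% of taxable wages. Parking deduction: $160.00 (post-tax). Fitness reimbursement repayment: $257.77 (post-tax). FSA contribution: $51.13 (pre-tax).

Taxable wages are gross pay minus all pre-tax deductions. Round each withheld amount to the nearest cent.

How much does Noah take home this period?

$5,208.07

FSA contribution: $51.13
Taxable wages = $6,053.66 − $51.13 = $6,002.53
City income tax: $6,002.53 × 0.0325 = $195.08
State disability insurance: $6,053.66 × 0.01 = $60.54
Medicare: $6,053.66 × 0.02 = $121.07
Fitness reimbursement repayment: $257.77
Parking deduction: $160.00
Total deductions = $51.13 + $195.08 + $60.54 + $121.07 + $257.77 + $160.00 = $845.59
Net pay = $6,053.66 − $845.59 = $5,208.07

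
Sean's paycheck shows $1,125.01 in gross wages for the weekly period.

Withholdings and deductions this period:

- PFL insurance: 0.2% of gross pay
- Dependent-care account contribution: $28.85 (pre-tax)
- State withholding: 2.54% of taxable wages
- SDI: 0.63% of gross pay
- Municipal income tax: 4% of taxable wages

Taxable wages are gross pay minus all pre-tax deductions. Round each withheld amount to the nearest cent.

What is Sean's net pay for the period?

$1,015.13

Dependent-care account contribution: $28.85
Taxable wages = $1,125.01 − $28.85 = $1,096.16
State withholding: $1,096.16 × 0.0254 = $27.84
Municipal income tax: $1,096.16 × 0.04 = $43.85
PFL insurance: $1,125.01 × 0.002 = $2.25
SDI: $1,125.01 × 0.0063 = $7.09
Total deductions = $28.85 + $27.84 + $43.85 + $2.25 + $7.09 = $109.88
Net pay = $1,125.01 − $109.88 = $1,015.13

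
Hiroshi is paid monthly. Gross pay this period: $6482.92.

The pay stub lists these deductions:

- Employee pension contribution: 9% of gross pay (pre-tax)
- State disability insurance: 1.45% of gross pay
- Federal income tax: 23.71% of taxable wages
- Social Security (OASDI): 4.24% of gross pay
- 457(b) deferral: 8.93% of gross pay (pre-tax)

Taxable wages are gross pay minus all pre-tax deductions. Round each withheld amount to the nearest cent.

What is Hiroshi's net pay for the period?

Employee pension contribution: $6482.92 × 0.09 = $583.46
457(b) deferral: $6482.92 × 0.0893 = $578.92
Pre-tax total = $583.46 + $578.92 = $1162.38
Taxable wages = $6482.92 − $1162.38 = $5320.54
Federal income tax: $5320.54 × 0.2371 = $1261.50
Social Security (OASDI): $6482.92 × 0.0424 = $274.88
State disability insurance: $6482.92 × 0.0145 = $94.00
Total deductions = $583.46 + $578.92 + $1261.50 + $274.88 + $94.00 = $2792.76
Net pay = $6482.92 − $2792.76 = $3690.16

$3690.16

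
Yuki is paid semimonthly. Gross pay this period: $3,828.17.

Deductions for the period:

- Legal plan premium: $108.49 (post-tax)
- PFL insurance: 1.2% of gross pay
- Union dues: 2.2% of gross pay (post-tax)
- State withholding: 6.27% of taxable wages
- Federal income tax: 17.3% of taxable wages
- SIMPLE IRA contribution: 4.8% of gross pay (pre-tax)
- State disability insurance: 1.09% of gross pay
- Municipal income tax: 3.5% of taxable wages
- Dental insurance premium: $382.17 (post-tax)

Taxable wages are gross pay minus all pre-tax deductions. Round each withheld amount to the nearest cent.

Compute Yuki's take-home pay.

SIMPLE IRA contribution: $3,828.17 × 0.048 = $183.75
Taxable wages = $3,828.17 − $183.75 = $3,644.42
Federal income tax: $3,644.42 × 0.173 = $630.48
State withholding: $3,644.42 × 0.0627 = $228.51
Municipal income tax: $3,644.42 × 0.035 = $127.55
State disability insurance: $3,828.17 × 0.0109 = $41.73
PFL insurance: $3,828.17 × 0.012 = $45.94
Union dues: $3,828.17 × 0.022 = $84.22
Dental insurance premium: $382.17
Legal plan premium: $108.49
Total deductions = $183.75 + $630.48 + $228.51 + $127.55 + $41.73 + $45.94 + $84.22 + $382.17 + $108.49 = $1,832.84
Net pay = $3,828.17 − $1,832.84 = $1,995.33

$1,995.33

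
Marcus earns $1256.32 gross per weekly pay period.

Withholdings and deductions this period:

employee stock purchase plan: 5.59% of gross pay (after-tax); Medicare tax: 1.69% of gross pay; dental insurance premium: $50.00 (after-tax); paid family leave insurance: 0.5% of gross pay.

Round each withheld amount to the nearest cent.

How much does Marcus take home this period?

Paid family leave insurance: $1256.32 × 0.005 = $6.28
Medicare tax: $1256.32 × 0.0169 = $21.23
Employee stock purchase plan: $1256.32 × 0.0559 = $70.23
Dental insurance premium: $50.00
Total deductions = $6.28 + $21.23 + $70.23 + $50.00 = $147.74
Net pay = $1256.32 − $147.74 = $1108.58

$1108.58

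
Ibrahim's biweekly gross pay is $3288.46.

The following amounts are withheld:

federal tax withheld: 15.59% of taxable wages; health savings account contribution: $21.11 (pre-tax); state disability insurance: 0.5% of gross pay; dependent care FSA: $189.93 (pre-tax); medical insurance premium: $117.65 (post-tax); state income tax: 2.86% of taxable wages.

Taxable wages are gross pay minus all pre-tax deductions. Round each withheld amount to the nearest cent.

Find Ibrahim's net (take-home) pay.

Health savings account contribution: $21.11
Dependent care FSA: $189.93
Pre-tax total = $21.11 + $189.93 = $211.04
Taxable wages = $3288.46 − $211.04 = $3077.42
Federal tax withheld: $3077.42 × 0.1559 = $479.77
State income tax: $3077.42 × 0.0286 = $88.01
State disability insurance: $3288.46 × 0.005 = $16.44
Medical insurance premium: $117.65
Total deductions = $21.11 + $189.93 + $479.77 + $88.01 + $16.44 + $117.65 = $912.91
Net pay = $3288.46 − $912.91 = $2375.55

$2375.55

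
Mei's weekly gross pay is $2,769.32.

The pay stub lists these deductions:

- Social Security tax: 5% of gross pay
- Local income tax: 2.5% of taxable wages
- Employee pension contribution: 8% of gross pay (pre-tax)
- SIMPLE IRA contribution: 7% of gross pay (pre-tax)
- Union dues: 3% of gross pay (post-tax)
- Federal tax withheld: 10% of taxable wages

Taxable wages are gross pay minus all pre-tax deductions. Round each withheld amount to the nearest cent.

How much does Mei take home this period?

$1,838.13

Employee pension contribution: $2,769.32 × 0.08 = $221.55
SIMPLE IRA contribution: $2,769.32 × 0.07 = $193.85
Pre-tax total = $221.55 + $193.85 = $415.40
Taxable wages = $2,769.32 − $415.40 = $2,353.92
Federal tax withheld: $2,353.92 × 0.1 = $235.39
Local income tax: $2,353.92 × 0.025 = $58.85
Social Security tax: $2,769.32 × 0.05 = $138.47
Union dues: $2,769.32 × 0.03 = $83.08
Total deductions = $221.55 + $193.85 + $235.39 + $58.85 + $138.47 + $83.08 = $931.19
Net pay = $2,769.32 − $931.19 = $1,838.13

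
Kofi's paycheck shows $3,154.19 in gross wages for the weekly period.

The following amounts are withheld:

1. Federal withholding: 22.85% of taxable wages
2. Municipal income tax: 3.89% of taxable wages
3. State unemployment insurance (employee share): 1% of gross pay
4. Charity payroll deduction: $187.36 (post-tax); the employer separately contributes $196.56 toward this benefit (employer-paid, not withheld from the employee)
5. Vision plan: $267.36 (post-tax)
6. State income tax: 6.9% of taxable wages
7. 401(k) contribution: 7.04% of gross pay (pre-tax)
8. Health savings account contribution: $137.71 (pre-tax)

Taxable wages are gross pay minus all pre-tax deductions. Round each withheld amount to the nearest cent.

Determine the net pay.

$1,368.12

401(k) contribution: $3,154.19 × 0.0704 = $222.05
Health savings account contribution: $137.71
Pre-tax total = $222.05 + $137.71 = $359.76
Taxable wages = $3,154.19 − $359.76 = $2,794.43
Federal withholding: $2,794.43 × 0.2285 = $638.53
State income tax: $2,794.43 × 0.069 = $192.82
Municipal income tax: $2,794.43 × 0.0389 = $108.70
State unemployment insurance (employee share): $3,154.19 × 0.01 = $31.54
Vision plan: $267.36
Charity payroll deduction: $187.36
(Employer's $196.56 toward charity payroll deduction is not withheld from the employee.)
Total deductions = $222.05 + $137.71 + $638.53 + $192.82 + $108.70 + $31.54 + $267.36 + $187.36 = $1,786.07
Net pay = $3,154.19 − $1,786.07 = $1,368.12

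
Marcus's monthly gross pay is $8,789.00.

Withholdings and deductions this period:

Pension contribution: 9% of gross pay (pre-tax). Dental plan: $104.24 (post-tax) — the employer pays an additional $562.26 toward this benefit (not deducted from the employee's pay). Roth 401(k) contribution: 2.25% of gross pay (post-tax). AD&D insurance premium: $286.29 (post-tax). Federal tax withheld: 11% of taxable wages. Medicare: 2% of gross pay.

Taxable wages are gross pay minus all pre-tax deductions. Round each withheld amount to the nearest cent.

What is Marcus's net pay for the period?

$6,354.15

Pension contribution: $8,789.00 × 0.09 = $791.01
Taxable wages = $8,789.00 − $791.01 = $7,997.99
Federal tax withheld: $7,997.99 × 0.11 = $879.78
Medicare: $8,789.00 × 0.02 = $175.78
Dental plan: $104.24
AD&D insurance premium: $286.29
Roth 401(k) contribution: $8,789.00 × 0.0225 = $197.75
(Employer's $562.26 toward dental plan is not withheld from the employee.)
Total deductions = $791.01 + $879.78 + $175.78 + $104.24 + $286.29 + $197.75 = $2,434.85
Net pay = $8,789.00 − $2,434.85 = $6,354.15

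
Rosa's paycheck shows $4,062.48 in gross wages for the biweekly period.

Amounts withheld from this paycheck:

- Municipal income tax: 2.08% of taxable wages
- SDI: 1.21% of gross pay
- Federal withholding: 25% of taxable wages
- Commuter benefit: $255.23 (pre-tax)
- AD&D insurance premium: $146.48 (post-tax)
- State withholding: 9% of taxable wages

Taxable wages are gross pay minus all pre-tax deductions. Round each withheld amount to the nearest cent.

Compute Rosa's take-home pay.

$2,237.96

Commuter benefit: $255.23
Taxable wages = $4,062.48 − $255.23 = $3,807.25
Municipal income tax: $3,807.25 × 0.0208 = $79.19
State withholding: $3,807.25 × 0.09 = $342.65
Federal withholding: $3,807.25 × 0.25 = $951.81
SDI: $4,062.48 × 0.0121 = $49.16
AD&D insurance premium: $146.48
Total deductions = $255.23 + $79.19 + $342.65 + $951.81 + $49.16 + $146.48 = $1,824.52
Net pay = $4,062.48 − $1,824.52 = $2,237.96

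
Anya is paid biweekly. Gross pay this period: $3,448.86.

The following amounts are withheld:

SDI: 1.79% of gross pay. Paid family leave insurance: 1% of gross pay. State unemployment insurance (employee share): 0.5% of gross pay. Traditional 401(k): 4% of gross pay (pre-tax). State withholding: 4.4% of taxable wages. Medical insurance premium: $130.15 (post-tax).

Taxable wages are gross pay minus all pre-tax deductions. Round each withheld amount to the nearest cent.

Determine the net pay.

Traditional 401(k): $3,448.86 × 0.04 = $137.95
Taxable wages = $3,448.86 − $137.95 = $3,310.91
State withholding: $3,310.91 × 0.044 = $145.68
Paid family leave insurance: $3,448.86 × 0.01 = $34.49
State unemployment insurance (employee share): $3,448.86 × 0.005 = $17.24
SDI: $3,448.86 × 0.0179 = $61.73
Medical insurance premium: $130.15
Total deductions = $137.95 + $145.68 + $34.49 + $17.24 + $61.73 + $130.15 = $527.24
Net pay = $3,448.86 − $527.24 = $2,921.62

$2,921.62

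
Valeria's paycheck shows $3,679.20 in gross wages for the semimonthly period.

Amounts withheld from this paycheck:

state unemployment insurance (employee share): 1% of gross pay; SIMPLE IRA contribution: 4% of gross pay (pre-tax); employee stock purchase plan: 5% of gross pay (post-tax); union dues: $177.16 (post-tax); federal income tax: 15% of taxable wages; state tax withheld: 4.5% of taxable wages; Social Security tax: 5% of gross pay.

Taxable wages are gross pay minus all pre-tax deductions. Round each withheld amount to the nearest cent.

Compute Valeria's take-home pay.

$2,261.42

SIMPLE IRA contribution: $3,679.20 × 0.04 = $147.17
Taxable wages = $3,679.20 − $147.17 = $3,532.03
State tax withheld: $3,532.03 × 0.045 = $158.94
Federal income tax: $3,532.03 × 0.15 = $529.80
State unemployment insurance (employee share): $3,679.20 × 0.01 = $36.79
Social Security tax: $3,679.20 × 0.05 = $183.96
Employee stock purchase plan: $3,679.20 × 0.05 = $183.96
Union dues: $177.16
Total deductions = $147.17 + $158.94 + $529.80 + $36.79 + $183.96 + $183.96 + $177.16 = $1,417.78
Net pay = $3,679.20 − $1,417.78 = $2,261.42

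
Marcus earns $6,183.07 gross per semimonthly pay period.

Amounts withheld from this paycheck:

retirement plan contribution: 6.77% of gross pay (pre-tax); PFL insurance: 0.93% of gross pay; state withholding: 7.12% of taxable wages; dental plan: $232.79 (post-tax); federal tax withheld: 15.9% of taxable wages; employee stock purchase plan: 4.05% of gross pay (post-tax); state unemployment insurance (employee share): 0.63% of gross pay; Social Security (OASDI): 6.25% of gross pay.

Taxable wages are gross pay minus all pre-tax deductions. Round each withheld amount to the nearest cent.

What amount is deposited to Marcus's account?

Retirement plan contribution: $6,183.07 × 0.0677 = $418.59
Taxable wages = $6,183.07 − $418.59 = $5,764.48
State withholding: $5,764.48 × 0.0712 = $410.43
Federal tax withheld: $5,764.48 × 0.159 = $916.55
State unemployment insurance (employee share): $6,183.07 × 0.0063 = $38.95
Social Security (OASDI): $6,183.07 × 0.0625 = $386.44
PFL insurance: $6,183.07 × 0.0093 = $57.50
Dental plan: $232.79
Employee stock purchase plan: $6,183.07 × 0.0405 = $250.41
Total deductions = $418.59 + $410.43 + $916.55 + $38.95 + $386.44 + $57.50 + $232.79 + $250.41 = $2,711.66
Net pay = $6,183.07 − $2,711.66 = $3,471.41

$3,471.41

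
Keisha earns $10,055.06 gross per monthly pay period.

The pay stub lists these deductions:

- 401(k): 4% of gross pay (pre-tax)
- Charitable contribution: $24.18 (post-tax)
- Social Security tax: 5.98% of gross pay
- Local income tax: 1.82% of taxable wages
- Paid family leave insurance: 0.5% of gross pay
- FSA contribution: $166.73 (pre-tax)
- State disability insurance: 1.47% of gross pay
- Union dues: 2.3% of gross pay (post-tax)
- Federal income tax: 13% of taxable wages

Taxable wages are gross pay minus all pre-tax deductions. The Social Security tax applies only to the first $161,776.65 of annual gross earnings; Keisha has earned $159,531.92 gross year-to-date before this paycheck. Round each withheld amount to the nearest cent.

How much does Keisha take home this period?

FSA contribution: $166.73
401(k): $10,055.06 × 0.04 = $402.20
Pre-tax total = $166.73 + $402.20 = $568.93
Taxable wages = $10,055.06 − $568.93 = $9,486.13
Local income tax: $9,486.13 × 0.0182 = $172.65
Federal income tax: $9,486.13 × 0.13 = $1,233.20
Social Security tax: only $161,776.65 − $159,531.92 = $2,244.73 of this check is subject → $2,244.73 × 0.0598 = $134.23
Paid family leave insurance: $10,055.06 × 0.005 = $50.28
State disability insurance: $10,055.06 × 0.0147 = $147.81
Charitable contribution: $24.18
Union dues: $10,055.06 × 0.023 = $231.27
Total deductions = $166.73 + $402.20 + $172.65 + $1,233.20 + $134.23 + $50.28 + $147.81 + $24.18 + $231.27 = $2,562.55
Net pay = $10,055.06 − $2,562.55 = $7,492.51

$7,492.51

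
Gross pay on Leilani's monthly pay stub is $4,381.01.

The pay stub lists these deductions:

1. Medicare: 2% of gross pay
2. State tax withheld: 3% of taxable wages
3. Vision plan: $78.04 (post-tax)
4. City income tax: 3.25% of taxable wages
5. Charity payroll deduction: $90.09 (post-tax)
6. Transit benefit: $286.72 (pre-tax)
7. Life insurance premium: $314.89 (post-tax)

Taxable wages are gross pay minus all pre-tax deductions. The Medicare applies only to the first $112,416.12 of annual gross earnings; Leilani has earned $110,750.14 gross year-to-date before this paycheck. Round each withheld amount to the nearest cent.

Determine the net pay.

$3,322.06

Transit benefit: $286.72
Taxable wages = $4,381.01 − $286.72 = $4,094.29
City income tax: $4,094.29 × 0.0325 = $133.06
State tax withheld: $4,094.29 × 0.03 = $122.83
Medicare: only $112,416.12 − $110,750.14 = $1,665.98 of this check is subject → $1,665.98 × 0.02 = $33.32
Life insurance premium: $314.89
Vision plan: $78.04
Charity payroll deduction: $90.09
Total deductions = $286.72 + $133.06 + $122.83 + $33.32 + $314.89 + $78.04 + $90.09 = $1,058.95
Net pay = $4,381.01 − $1,058.95 = $3,322.06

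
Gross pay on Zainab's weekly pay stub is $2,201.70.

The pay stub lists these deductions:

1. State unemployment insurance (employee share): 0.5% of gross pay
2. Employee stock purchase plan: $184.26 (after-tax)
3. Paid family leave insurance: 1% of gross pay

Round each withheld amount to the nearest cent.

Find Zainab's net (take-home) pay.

State unemployment insurance (employee share): $2,201.70 × 0.005 = $11.01
Paid family leave insurance: $2,201.70 × 0.01 = $22.02
Employee stock purchase plan: $184.26
Total deductions = $11.01 + $22.02 + $184.26 = $217.29
Net pay = $2,201.70 − $217.29 = $1,984.41

$1,984.41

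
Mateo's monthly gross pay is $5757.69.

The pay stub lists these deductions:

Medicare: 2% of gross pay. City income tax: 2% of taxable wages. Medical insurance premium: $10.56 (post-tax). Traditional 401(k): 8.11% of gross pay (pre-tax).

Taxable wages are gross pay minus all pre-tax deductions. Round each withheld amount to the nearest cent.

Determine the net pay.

Traditional 401(k): $5757.69 × 0.0811 = $466.95
Taxable wages = $5757.69 − $466.95 = $5290.74
City income tax: $5290.74 × 0.02 = $105.81
Medicare: $5757.69 × 0.02 = $115.15
Medical insurance premium: $10.56
Total deductions = $466.95 + $105.81 + $115.15 + $10.56 = $698.47
Net pay = $5757.69 − $698.47 = $5059.22

$5059.22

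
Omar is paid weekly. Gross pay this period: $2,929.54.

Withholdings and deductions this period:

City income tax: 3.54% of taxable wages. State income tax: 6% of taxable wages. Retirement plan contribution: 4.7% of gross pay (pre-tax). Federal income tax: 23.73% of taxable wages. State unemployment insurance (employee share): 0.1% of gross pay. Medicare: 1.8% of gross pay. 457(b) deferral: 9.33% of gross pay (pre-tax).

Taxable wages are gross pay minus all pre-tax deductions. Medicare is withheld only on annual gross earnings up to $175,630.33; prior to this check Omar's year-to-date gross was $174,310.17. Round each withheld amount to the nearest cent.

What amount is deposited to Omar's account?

$1,653.92

Retirement plan contribution: $2,929.54 × 0.047 = $137.69
457(b) deferral: $2,929.54 × 0.0933 = $273.33
Pre-tax total = $137.69 + $273.33 = $411.02
Taxable wages = $2,929.54 − $411.02 = $2,518.52
Federal income tax: $2,518.52 × 0.2373 = $597.64
City income tax: $2,518.52 × 0.0354 = $89.16
State income tax: $2,518.52 × 0.06 = $151.11
State unemployment insurance (employee share): $2,929.54 × 0.001 = $2.93
Medicare: only $175,630.33 − $174,310.17 = $1,320.16 of this check is subject → $1,320.16 × 0.018 = $23.76
Total deductions = $137.69 + $273.33 + $597.64 + $89.16 + $151.11 + $2.93 + $23.76 = $1,275.62
Net pay = $2,929.54 − $1,275.62 = $1,653.92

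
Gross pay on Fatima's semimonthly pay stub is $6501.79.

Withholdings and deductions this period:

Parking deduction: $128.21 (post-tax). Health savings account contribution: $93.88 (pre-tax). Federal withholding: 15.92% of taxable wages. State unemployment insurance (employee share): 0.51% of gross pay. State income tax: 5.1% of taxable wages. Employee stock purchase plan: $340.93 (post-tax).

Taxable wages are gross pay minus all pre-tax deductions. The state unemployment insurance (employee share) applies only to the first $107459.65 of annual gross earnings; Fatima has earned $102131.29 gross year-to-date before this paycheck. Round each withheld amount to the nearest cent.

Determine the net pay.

$4564.66

Health savings account contribution: $93.88
Taxable wages = $6501.79 − $93.88 = $6407.91
Federal withholding: $6407.91 × 0.1592 = $1020.14
State income tax: $6407.91 × 0.051 = $326.80
State unemployment insurance (employee share): only $107459.65 − $102131.29 = $5328.36 of this check is subject → $5328.36 × 0.0051 = $27.17
Parking deduction: $128.21
Employee stock purchase plan: $340.93
Total deductions = $93.88 + $1020.14 + $326.80 + $27.17 + $128.21 + $340.93 = $1937.13
Net pay = $6501.79 − $1937.13 = $4564.66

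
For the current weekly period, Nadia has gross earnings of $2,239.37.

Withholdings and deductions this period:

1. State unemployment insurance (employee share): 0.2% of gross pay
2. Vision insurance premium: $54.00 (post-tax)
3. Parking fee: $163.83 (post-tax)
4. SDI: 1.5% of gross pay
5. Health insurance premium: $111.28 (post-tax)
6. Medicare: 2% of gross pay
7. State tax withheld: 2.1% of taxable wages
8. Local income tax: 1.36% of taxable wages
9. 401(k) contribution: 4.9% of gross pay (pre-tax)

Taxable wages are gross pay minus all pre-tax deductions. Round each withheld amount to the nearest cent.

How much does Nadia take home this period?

$1,643.99

401(k) contribution: $2,239.37 × 0.049 = $109.73
Taxable wages = $2,239.37 − $109.73 = $2,129.64
State tax withheld: $2,129.64 × 0.021 = $44.72
Local income tax: $2,129.64 × 0.0136 = $28.96
State unemployment insurance (employee share): $2,239.37 × 0.002 = $4.48
SDI: $2,239.37 × 0.015 = $33.59
Medicare: $2,239.37 × 0.02 = $44.79
Parking fee: $163.83
Health insurance premium: $111.28
Vision insurance premium: $54.00
Total deductions = $109.73 + $44.72 + $28.96 + $4.48 + $33.59 + $44.79 + $163.83 + $111.28 + $54.00 = $595.38
Net pay = $2,239.37 − $595.38 = $1,643.99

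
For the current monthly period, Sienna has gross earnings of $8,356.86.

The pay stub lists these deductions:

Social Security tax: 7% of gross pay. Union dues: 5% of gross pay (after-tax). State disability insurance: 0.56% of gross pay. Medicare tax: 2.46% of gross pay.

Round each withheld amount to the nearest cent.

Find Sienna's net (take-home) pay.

Medicare tax: $8,356.86 × 0.0246 = $205.58
Social Security tax: $8,356.86 × 0.07 = $584.98
State disability insurance: $8,356.86 × 0.0056 = $46.80
Union dues: $8,356.86 × 0.05 = $417.84
Total deductions = $205.58 + $584.98 + $46.80 + $417.84 = $1,255.20
Net pay = $8,356.86 − $1,255.20 = $7,101.66

$7,101.66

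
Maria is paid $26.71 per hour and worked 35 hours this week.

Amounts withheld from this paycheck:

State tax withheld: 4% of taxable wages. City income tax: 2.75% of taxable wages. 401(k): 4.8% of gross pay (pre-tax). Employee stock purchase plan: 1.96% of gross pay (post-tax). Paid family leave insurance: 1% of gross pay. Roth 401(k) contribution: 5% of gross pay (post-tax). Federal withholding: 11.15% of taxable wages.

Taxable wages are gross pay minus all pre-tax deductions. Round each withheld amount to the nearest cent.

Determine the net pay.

Gross pay: 35 × $26.71 = $934.85
401(k): $934.85 × 0.048 = $44.87
Taxable wages = $934.85 − $44.87 = $889.98
City income tax: $889.98 × 0.0275 = $24.47
Federal withholding: $889.98 × 0.1115 = $99.23
State tax withheld: $889.98 × 0.04 = $35.60
Paid family leave insurance: $934.85 × 0.01 = $9.35
Employee stock purchase plan: $934.85 × 0.0196 = $18.32
Roth 401(k) contribution: $934.85 × 0.05 = $46.74
Total deductions = $44.87 + $24.47 + $99.23 + $35.60 + $9.35 + $18.32 + $46.74 = $278.58
Net pay = $934.85 − $278.58 = $656.27

$656.27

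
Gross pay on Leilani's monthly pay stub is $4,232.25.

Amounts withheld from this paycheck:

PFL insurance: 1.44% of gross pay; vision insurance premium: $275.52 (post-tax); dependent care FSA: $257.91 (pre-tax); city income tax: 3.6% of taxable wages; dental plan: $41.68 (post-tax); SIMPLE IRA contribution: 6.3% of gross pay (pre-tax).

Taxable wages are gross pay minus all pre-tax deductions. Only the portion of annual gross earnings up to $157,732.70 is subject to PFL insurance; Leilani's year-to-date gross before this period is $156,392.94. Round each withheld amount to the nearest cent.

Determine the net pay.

Dependent care FSA: $257.91
SIMPLE IRA contribution: $4,232.25 × 0.063 = $266.63
Pre-tax total = $257.91 + $266.63 = $524.54
Taxable wages = $4,232.25 − $524.54 = $3,707.71
City income tax: $3,707.71 × 0.036 = $133.48
PFL insurance: only $157,732.70 − $156,392.94 = $1,339.76 of this check is subject → $1,339.76 × 0.0144 = $19.29
Vision insurance premium: $275.52
Dental plan: $41.68
Total deductions = $257.91 + $266.63 + $133.48 + $19.29 + $275.52 + $41.68 = $994.51
Net pay = $4,232.25 − $994.51 = $3,237.74

$3,237.74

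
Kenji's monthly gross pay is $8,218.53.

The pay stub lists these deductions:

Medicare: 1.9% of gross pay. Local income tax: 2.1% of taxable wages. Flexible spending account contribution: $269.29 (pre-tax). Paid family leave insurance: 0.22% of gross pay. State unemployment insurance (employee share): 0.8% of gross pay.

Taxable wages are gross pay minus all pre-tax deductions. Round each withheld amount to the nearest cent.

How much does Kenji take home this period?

$7,542.33

Flexible spending account contribution: $269.29
Taxable wages = $8,218.53 − $269.29 = $7,949.24
Local income tax: $7,949.24 × 0.021 = $166.93
Paid family leave insurance: $8,218.53 × 0.0022 = $18.08
State unemployment insurance (employee share): $8,218.53 × 0.008 = $65.75
Medicare: $8,218.53 × 0.019 = $156.15
Total deductions = $269.29 + $166.93 + $18.08 + $65.75 + $156.15 = $676.20
Net pay = $8,218.53 − $676.20 = $7,542.33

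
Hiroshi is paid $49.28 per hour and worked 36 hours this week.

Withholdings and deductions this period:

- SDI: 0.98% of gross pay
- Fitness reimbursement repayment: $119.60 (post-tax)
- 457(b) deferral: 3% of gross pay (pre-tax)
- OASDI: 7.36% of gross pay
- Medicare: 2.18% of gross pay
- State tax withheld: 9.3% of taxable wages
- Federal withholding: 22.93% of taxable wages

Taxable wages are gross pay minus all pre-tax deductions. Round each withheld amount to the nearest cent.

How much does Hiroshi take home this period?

$860.00

Gross pay: 36 × $49.28 = $1,774.08
457(b) deferral: $1,774.08 × 0.03 = $53.22
Taxable wages = $1,774.08 − $53.22 = $1,720.86
Federal withholding: $1,720.86 × 0.2293 = $394.59
State tax withheld: $1,720.86 × 0.093 = $160.04
OASDI: $1,774.08 × 0.0736 = $130.57
SDI: $1,774.08 × 0.0098 = $17.39
Medicare: $1,774.08 × 0.0218 = $38.67
Fitness reimbursement repayment: $119.60
Total deductions = $53.22 + $394.59 + $160.04 + $130.57 + $17.39 + $38.67 + $119.60 = $914.08
Net pay = $1,774.08 − $914.08 = $860.00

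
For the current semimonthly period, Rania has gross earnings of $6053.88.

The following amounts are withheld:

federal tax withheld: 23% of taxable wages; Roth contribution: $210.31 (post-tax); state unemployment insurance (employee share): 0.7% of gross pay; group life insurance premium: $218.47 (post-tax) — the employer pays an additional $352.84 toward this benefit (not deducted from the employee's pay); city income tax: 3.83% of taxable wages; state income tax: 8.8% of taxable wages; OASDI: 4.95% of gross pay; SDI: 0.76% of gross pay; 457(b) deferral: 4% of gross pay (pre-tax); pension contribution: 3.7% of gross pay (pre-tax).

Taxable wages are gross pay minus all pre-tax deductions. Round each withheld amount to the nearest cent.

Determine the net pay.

Pension contribution: $6053.88 × 0.037 = $223.99
457(b) deferral: $6053.88 × 0.04 = $242.16
Pre-tax total = $223.99 + $242.16 = $466.15
Taxable wages = $6053.88 − $466.15 = $5587.73
Federal tax withheld: $5587.73 × 0.23 = $1285.18
State income tax: $5587.73 × 0.088 = $491.72
City income tax: $5587.73 × 0.0383 = $214.01
SDI: $6053.88 × 0.0076 = $46.01
OASDI: $6053.88 × 0.0495 = $299.67
State unemployment insurance (employee share): $6053.88 × 0.007 = $42.38
Group life insurance premium: $218.47
Roth contribution: $210.31
(Employer's $352.84 toward group life insurance premium is not withheld from the employee.)
Total deductions = $223.99 + $242.16 + $1285.18 + $491.72 + $214.01 + $46.01 + $299.67 + $42.38 + $218.47 + $210.31 = $3273.90
Net pay = $6053.88 − $3273.90 = $2779.98

$2779.98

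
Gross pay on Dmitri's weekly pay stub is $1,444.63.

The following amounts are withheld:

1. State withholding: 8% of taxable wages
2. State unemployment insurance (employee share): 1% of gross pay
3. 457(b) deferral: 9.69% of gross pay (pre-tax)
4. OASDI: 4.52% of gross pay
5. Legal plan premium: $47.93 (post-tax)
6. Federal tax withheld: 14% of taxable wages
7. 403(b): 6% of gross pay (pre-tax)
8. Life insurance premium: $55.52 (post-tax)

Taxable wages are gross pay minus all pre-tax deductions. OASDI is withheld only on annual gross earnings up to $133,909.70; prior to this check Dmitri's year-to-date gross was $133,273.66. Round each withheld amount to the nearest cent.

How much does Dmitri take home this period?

403(b): $1,444.63 × 0.06 = $86.68
457(b) deferral: $1,444.63 × 0.0969 = $139.98
Pre-tax total = $86.68 + $139.98 = $226.66
Taxable wages = $1,444.63 − $226.66 = $1,217.97
Federal tax withheld: $1,217.97 × 0.14 = $170.52
State withholding: $1,217.97 × 0.08 = $97.44
State unemployment insurance (employee share): $1,444.63 × 0.01 = $14.45
OASDI: only $133,909.70 − $133,273.66 = $636.04 of this check is subject → $636.04 × 0.0452 = $28.75
Life insurance premium: $55.52
Legal plan premium: $47.93
Total deductions = $86.68 + $139.98 + $170.52 + $97.44 + $14.45 + $28.75 + $55.52 + $47.93 = $641.27
Net pay = $1,444.63 − $641.27 = $803.36

$803.36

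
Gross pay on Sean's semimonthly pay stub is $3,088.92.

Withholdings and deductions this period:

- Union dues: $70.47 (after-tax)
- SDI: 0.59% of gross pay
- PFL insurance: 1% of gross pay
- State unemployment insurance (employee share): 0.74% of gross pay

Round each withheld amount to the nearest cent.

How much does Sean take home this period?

$2,946.48

State unemployment insurance (employee share): $3,088.92 × 0.0074 = $22.86
SDI: $3,088.92 × 0.0059 = $18.22
PFL insurance: $3,088.92 × 0.01 = $30.89
Union dues: $70.47
Total deductions = $22.86 + $18.22 + $30.89 + $70.47 = $142.44
Net pay = $3,088.92 − $142.44 = $2,946.48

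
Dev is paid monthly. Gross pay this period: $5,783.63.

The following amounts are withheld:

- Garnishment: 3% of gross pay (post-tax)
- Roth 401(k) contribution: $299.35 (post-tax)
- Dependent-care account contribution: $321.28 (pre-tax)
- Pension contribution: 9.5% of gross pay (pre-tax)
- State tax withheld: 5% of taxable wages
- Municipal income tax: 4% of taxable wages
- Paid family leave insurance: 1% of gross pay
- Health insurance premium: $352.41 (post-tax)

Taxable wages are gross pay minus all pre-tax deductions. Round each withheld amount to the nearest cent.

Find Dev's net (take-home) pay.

$3,587.63

Dependent-care account contribution: $321.28
Pension contribution: $5,783.63 × 0.095 = $549.44
Pre-tax total = $321.28 + $549.44 = $870.72
Taxable wages = $5,783.63 − $870.72 = $4,912.91
Municipal income tax: $4,912.91 × 0.04 = $196.52
State tax withheld: $4,912.91 × 0.05 = $245.65
Paid family leave insurance: $5,783.63 × 0.01 = $57.84
Garnishment: $5,783.63 × 0.03 = $173.51
Roth 401(k) contribution: $299.35
Health insurance premium: $352.41
Total deductions = $321.28 + $549.44 + $196.52 + $245.65 + $57.84 + $173.51 + $299.35 + $352.41 = $2,196.00
Net pay = $5,783.63 − $2,196.00 = $3,587.63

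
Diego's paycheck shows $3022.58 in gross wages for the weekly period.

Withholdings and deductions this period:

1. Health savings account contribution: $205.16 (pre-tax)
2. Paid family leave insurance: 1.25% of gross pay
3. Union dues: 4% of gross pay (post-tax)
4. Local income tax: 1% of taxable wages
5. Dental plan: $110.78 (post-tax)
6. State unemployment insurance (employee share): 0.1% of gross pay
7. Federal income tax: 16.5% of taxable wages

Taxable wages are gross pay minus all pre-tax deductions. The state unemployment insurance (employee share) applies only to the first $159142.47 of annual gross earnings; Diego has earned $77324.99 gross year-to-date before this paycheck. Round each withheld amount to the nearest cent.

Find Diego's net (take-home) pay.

$2051.90

Health savings account contribution: $205.16
Taxable wages = $3022.58 − $205.16 = $2817.42
Local income tax: $2817.42 × 0.01 = $28.17
Federal income tax: $2817.42 × 0.165 = $464.87
Paid family leave insurance: $3022.58 × 0.0125 = $37.78
State unemployment insurance (employee share): cap not yet reached, full $3022.58 is subject → $3022.58 × 0.001 = $3.02
Union dues: $3022.58 × 0.04 = $120.90
Dental plan: $110.78
Total deductions = $205.16 + $28.17 + $464.87 + $37.78 + $3.02 + $120.90 + $110.78 = $970.68
Net pay = $3022.58 − $970.68 = $2051.90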